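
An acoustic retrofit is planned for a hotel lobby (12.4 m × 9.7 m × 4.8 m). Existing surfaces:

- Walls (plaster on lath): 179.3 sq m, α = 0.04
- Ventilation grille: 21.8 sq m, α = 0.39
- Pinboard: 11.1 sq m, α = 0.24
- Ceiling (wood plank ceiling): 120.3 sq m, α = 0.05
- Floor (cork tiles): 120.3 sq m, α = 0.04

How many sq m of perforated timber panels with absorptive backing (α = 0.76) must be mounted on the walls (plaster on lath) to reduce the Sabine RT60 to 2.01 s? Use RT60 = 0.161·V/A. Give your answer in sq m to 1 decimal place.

A₁ = Σ Sᵢαᵢ = 179.3·0.04 + 21.8·0.39 + 11.1·0.24 + 120.3·0.05 + 120.3·0.04 = 29.165 sabins.
Required A₂ = 0.161·577.344/2.01 = 46.245 sabins.
ΔA needed = 46.245 − 29.165 = 17.080 sabins.
Net gain per sq m: Δα = 0.76 − 0.04 = 0.72.
Area = ΔA/Δα = 17.080/0.72 = 23.7 sq m.

23.7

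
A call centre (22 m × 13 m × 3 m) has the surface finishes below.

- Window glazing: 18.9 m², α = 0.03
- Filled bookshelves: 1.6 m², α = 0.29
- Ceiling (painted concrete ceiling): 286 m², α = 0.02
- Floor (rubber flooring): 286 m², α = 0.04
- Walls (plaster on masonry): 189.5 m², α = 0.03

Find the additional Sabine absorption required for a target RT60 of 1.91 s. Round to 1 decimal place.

48.4 sabins

Summing Sᵢαᵢ: 0.567 + 0.464 + 5.720 + 11.440 + 5.685 → A₁ = 23.876 sabins.
V = 858 m³. Required absorption A₂ = 0.161 × 858 / 1.91 = 72.324 sabins.
Shortfall: 72.324 − 23.876 = 48.4 sabins.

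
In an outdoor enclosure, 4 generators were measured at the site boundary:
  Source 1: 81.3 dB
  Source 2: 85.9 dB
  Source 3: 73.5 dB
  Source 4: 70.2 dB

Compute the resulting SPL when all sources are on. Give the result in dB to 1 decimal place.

87.5 dB

Σ 10^(Lᵢ/10) = 5.568e+08.
Combined level = 10 log₁₀(5.568e+08) = 87.5 dB.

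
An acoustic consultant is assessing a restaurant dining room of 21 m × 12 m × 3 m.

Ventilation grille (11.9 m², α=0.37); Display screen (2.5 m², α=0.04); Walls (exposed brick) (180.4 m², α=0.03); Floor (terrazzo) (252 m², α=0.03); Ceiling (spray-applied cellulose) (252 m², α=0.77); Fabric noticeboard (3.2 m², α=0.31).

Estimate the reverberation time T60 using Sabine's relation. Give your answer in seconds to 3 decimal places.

0.573 seconds

Summing Sᵢαᵢ: 4.403 + 0.100 + 5.412 + 7.560 + 194.040 + 0.992 → A = 212.507 sabins.
Volume V = 21 × 12 × 3 = 756 m³.
T = 0.161 V/A = 0.161·756/212.507 = 0.573 s.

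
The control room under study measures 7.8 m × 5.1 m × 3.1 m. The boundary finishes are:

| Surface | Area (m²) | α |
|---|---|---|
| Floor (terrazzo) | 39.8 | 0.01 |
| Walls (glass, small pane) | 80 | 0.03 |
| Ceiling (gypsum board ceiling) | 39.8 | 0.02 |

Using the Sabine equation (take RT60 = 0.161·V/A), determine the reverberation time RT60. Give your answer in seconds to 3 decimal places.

5.524 sec

Equivalent absorption area: A = 39.8*0.01 + 80*0.03 + 39.8*0.02 = 3.594 m².
V = 7.8·5.1·3.1 = 123.318 m³.
Sabine: RT60 = 0.161 × 123.318 / 3.594 = 5.524 s.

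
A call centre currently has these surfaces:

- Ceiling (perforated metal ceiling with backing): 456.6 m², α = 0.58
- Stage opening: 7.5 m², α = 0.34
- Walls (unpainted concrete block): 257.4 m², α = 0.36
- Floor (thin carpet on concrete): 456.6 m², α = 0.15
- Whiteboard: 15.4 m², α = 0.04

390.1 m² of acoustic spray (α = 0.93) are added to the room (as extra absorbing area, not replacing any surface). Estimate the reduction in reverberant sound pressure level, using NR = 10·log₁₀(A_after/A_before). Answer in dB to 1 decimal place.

2.7 dB

Total absorption A_before = 456.6·0.58 + 7.5·0.34 + 257.4·0.36 + 456.6·0.15 + 15.4·0.04
  = 264.828 + 2.550 + 92.664 + 68.490 + 0.616 = 429.148 m² sabins.
Treatment contributes 390.1·0.93 = 362.793 sabins.
New total A_after = 791.941 sabins.
NR = 10·log₁₀(791.941/429.148) = 2.7 dB.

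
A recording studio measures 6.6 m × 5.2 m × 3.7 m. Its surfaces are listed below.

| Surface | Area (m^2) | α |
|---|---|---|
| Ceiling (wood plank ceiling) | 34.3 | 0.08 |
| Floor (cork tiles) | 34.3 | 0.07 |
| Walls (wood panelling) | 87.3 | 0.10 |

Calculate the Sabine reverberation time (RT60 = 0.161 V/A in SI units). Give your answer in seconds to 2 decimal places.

Summing Sᵢαᵢ: 2.744 + 2.401 + 8.730 → A = 13.875 sabins.
Volume V = 6.6 × 5.2 × 3.7 = 126.984 m³.
T = 0.161 V/A = 0.161·126.984/13.875 = 1.47 s.

1.47 sec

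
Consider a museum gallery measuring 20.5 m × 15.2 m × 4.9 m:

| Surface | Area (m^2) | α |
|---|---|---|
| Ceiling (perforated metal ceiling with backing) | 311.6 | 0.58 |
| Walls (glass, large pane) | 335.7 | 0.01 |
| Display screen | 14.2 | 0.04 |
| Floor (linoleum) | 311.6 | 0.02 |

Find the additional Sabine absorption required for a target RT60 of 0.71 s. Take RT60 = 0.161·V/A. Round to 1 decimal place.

Equivalent absorption area: A₁ = 311.6*0.58 + 335.7*0.01 + 14.2*0.04 + 311.6*0.02 = 190.885 m^2.
V = 1526.84 m³. Required absorption A₂ = 0.161 × 1526.84 / 0.71 = 346.227 sabins.
Additional absorption ΔA = 346.227 − 190.885 = 155.3 sabins.

155.3 sabins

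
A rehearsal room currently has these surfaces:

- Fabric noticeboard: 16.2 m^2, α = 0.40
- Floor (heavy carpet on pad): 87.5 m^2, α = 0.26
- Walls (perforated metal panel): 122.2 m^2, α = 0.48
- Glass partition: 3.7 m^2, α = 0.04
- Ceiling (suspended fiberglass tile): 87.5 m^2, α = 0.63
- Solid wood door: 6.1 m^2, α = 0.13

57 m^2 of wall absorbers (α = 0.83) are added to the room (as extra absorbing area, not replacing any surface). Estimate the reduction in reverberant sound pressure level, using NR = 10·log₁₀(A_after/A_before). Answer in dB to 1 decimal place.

Total absorption A_before = 16.2*0.40 + 87.5*0.26 + 122.2*0.48 + 3.7*0.04 + 87.5*0.63 + 6.1*0.13
  = 6.480 + 22.750 + 58.656 + 0.148 + 55.125 + 0.793 = 143.952 m^2 sabins.
Treatment contributes 57·0.83 = 47.310 sabins.
A_after = 143.952 + 47.310 = 191.262 sabins.
NR = 10·log₁₀(191.262/143.952) = 1.2 dB.

1.2 dB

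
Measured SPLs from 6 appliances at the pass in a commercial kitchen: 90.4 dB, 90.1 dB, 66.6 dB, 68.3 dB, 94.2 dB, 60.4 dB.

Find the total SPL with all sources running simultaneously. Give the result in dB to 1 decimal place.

96.8 dB

Converting to relative power and adding: 10^(90.4/10) + 10^(90.1/10) + 10^(66.6/10) + 10^(68.3/10) + 10^(94.2/10) + 10^(60.4/10) = 4.762e+09.
Combined level = 10 log₁₀(4.762e+09) = 96.8 dB.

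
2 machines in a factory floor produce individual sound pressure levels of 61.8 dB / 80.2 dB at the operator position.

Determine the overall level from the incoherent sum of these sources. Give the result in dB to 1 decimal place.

80.3 dB

Sum in the linear (power) domain: Σ 10^(Lᵢ/10) = 10^(61.8/10) + 10^(80.2/10) = 1.062e+08.
Combined level = 10 log₁₀(1.062e+08) = 80.3 dB.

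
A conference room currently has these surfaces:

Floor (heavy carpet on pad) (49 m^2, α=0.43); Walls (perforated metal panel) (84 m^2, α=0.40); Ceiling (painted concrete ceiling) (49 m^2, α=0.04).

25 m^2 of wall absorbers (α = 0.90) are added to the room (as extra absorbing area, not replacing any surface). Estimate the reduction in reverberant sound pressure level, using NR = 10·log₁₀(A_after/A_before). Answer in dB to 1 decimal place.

Summing Sᵢαᵢ: 21.070 + 33.600 + 1.960 → A_before = 56.630 sabins.
Treatment contributes 25·0.90 = 22.500 sabins.
A_after = 56.630 + 22.500 = 79.130 sabins.
NR = 10·log₁₀(79.130/56.630) = 1.5 dB.

1.5 dB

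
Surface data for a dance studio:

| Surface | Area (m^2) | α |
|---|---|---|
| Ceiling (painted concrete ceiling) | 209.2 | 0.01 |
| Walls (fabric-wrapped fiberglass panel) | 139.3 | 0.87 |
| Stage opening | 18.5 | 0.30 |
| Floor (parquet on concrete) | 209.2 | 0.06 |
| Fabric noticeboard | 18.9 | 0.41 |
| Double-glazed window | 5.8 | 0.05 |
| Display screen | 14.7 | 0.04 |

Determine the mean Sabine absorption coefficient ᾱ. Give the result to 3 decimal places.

Total surface area S = 615.6 m^2.
Σ(Sᵢαᵢ) = 209.2×0.01 + 139.3×0.87 + 18.5×0.30 + 209.2×0.06 + 18.9×0.41 + 5.8×0.05 + 14.7×0.04 = 150.012.
ᾱ = A/S = 0.244.

0.244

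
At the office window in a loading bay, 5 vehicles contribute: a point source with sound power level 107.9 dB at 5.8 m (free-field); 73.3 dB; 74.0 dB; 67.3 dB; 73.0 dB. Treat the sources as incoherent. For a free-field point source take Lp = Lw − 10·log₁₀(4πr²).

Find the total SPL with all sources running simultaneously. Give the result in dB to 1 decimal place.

83.4 dB

Source at 5.8 m: Lp = 107.9 − 10·log₁₀(4π·5.8²) = 107.9 − 10·log₁₀(422.733) = 81.6 dB.
Σ 10^(Lᵢ/10) = 2.164e+08.
Combined level = 10 log₁₀(2.164e+08) = 83.4 dB.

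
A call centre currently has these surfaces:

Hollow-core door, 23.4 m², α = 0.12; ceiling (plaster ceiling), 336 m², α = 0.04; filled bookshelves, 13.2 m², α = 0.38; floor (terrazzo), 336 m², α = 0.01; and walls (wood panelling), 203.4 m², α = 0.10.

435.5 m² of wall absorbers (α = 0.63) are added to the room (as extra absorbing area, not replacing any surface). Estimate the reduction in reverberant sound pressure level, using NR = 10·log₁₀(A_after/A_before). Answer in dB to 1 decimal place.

A_before = Σ Sᵢαᵢ = 23.4·0.12 + 336·0.04 + 13.2·0.38 + 336·0.01 + 203.4·0.10 = 44.964 sabins.
Treatment contributes 435.5·0.63 = 274.365 sabins.
New total A_after = 319.329 sabins.
NR = 10·log₁₀(319.329/44.964) = 8.5 dB.

8.5 dB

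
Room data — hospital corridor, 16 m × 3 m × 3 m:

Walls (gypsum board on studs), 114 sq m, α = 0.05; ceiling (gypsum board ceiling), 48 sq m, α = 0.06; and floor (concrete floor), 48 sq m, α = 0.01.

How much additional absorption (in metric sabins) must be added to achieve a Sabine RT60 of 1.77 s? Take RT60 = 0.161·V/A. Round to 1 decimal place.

4.0 sabins

Total absorption A₁ = 114·0.05 + 48·0.06 + 48·0.01
  = 5.700 + 2.880 + 0.480 = 9.060 sq m sabins.
V = 144 m³. Required absorption A₂ = 0.161 × 144 / 1.77 = 13.098 sabins.
Additional absorption ΔA = 13.098 − 9.060 = 4.0 sabins.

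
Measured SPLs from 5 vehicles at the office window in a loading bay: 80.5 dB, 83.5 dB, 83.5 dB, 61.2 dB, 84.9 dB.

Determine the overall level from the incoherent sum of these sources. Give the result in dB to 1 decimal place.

Σ 10^(Lᵢ/10) = 8.703e+08.
L_total = 10·log₁₀(8.703e+08) = 89.4 dB.

89.4 dB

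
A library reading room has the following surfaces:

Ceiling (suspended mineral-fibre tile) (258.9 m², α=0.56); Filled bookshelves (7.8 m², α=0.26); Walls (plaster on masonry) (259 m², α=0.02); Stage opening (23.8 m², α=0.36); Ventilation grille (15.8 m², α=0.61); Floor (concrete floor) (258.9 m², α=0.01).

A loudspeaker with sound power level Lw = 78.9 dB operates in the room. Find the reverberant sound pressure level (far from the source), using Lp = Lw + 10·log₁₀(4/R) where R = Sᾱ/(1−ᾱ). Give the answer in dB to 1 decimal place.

Σ(Sᵢαᵢ) = 258.9×0.56 + 7.8×0.26 + 259×0.02 + 23.8×0.36 + 15.8×0.61 + 258.9×0.01 = 172.987; total area S = 824.2 m².
ᾱ = 172.987/824.2 = 0.2099; R = Sᾱ/(1−ᾱ) = 172.987/(1−0.2099) = 218.943 m².
Lp = 78.9 + 10·log₁₀(4/218.943) = 78.9 + (-17.38) = 61.5 dB.

61.5 dB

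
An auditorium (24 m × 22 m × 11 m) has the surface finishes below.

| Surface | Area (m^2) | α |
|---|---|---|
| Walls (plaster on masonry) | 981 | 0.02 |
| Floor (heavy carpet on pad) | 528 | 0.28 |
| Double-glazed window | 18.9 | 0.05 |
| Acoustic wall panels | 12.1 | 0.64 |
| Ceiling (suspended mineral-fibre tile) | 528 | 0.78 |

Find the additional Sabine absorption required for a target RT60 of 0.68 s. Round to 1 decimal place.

Total absorption A₁ = 981×0.02 + 528×0.28 + 18.9×0.05 + 12.1×0.64 + 528×0.78
  = 19.620 + 147.840 + 0.945 + 7.744 + 411.840 = 587.989 m^2 sabins.
For T = 0.68 s, need A₂ = 0.161·V/T = 0.161·5808/0.68 = 1375.129 sabins.
Additional absorption ΔA = 1375.129 − 587.989 = 787.1 sabins.

787.1 sabins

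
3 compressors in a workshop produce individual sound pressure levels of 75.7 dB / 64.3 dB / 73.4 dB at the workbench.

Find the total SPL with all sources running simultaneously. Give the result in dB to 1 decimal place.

Sum in the linear (power) domain: Σ 10^(Lᵢ/10) = 10^(75.7/10) + 10^(64.3/10) + 10^(73.4/10) = 6.172e+07.
Back to dB: 10·log₁₀ Σ = 77.9 dB.

77.9 dB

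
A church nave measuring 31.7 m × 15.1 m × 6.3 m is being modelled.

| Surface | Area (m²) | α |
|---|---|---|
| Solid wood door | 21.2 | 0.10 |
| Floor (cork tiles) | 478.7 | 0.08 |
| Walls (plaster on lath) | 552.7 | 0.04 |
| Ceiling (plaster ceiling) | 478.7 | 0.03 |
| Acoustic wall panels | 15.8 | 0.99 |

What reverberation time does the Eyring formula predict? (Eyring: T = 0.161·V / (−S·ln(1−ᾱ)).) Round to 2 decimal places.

S = Σ Sᵢ = 1547.1 m².
Absorption A = 21.2·0.10 + 478.7·0.08 + 552.7·0.04 + 478.7·0.03 + 15.8·0.99 = 92.527 sabins.
ᾱ = 92.527 / 1547.1 = 0.0598.
Eyring denominator: −S ln(1−ᾱ) = 95.398.
V = 31.7 × 15.1 × 6.3 = 3015.621 m³.
T = 0.161·V/[−S·ln(1−ᾱ)] = 0.161·3015.621/95.398 = 5.09 s.

5.09 seconds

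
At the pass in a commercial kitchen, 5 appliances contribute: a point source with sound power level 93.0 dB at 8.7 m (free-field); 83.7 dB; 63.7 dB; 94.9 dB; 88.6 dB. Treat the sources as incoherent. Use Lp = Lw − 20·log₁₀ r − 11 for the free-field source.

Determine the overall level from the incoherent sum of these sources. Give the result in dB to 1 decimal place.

96.1 dB

Source at 8.7 m: Lp = 93.0 − 20·log₁₀(8.7) − 11 = 63.2 dB.
Converting to relative power and adding: 10^(63.2/10) + 10^(83.7/10) + 10^(63.7/10) + 10^(94.9/10) + 10^(88.6/10) = 4.054e+09.
L_total = 10·log₁₀(4.054e+09) = 96.1 dB.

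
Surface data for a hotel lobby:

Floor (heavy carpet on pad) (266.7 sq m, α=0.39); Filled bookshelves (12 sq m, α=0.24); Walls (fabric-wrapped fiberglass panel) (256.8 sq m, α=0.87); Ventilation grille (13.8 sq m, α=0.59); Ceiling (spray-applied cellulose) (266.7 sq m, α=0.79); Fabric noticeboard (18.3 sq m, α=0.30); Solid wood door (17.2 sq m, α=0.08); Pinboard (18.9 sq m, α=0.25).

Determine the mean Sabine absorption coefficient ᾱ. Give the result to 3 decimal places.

0.644

Total surface area S = 870.4 sq m.
A = 266.7×0.39 + 12×0.24 + 256.8×0.87 + 13.8×0.59 + 266.7×0.79 + 18.3×0.30 + 17.2×0.08 + 18.9×0.25 = 560.735 sabins.
ᾱ = A/S = 0.644.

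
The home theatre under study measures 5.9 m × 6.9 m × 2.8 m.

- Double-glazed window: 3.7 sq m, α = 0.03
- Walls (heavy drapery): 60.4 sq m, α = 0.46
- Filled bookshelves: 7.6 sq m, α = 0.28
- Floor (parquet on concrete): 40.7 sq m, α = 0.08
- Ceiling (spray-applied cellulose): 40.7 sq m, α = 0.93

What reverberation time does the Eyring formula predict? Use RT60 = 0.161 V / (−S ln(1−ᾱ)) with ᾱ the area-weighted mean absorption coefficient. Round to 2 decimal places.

0.19 sec

S = Σ Sᵢ = 153.1 sq m.
Σ(Sᵢαᵢ) = 3.7×0.03 + 60.4×0.46 + 7.6×0.28 + 40.7×0.08 + 40.7×0.93 = 71.130.
Mean coefficient ᾱ = A/S = 0.4646.
Eyring denominator: −S ln(1−ᾱ) = 95.648.
V = 5.9 × 6.9 × 2.8 = 113.988 m³.
T = 0.161·V/[−S·ln(1−ᾱ)] = 0.161·113.988/95.648 = 0.19 s.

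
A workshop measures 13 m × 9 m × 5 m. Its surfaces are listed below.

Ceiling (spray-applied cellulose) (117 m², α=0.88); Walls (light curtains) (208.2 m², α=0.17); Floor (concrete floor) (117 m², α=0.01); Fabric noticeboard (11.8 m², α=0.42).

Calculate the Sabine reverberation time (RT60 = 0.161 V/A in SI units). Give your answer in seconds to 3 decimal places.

Summing Sᵢαᵢ: 102.960 + 35.394 + 1.170 + 4.956 → A = 144.480 sabins.
Volume V = 13 × 9 × 5 = 585 m³.
Sabine: RT60 = 0.161 × 585 / 144.480 = 0.652 s.

0.652 s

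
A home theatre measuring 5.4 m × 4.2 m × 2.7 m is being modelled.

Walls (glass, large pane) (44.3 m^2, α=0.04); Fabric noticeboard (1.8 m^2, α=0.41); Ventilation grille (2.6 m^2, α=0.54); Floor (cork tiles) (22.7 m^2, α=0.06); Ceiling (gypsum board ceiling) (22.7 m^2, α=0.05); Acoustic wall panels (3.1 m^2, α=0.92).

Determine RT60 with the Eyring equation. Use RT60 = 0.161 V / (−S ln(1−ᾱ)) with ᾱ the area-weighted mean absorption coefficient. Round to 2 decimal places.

S = Σ Sᵢ = 97.2 m^2.
Absorption A = 44.3·0.04 + 1.8·0.41 + 2.6·0.54 + 22.7·0.06 + 22.7·0.05 + 3.1·0.92 = 9.263 sabins.
Mean coefficient ᾱ = A/S = 0.0953.
−S·ln(1−ᾱ) = −97.2 × ln(1 − 0.0953) = 9.735.
V = 5.4 × 4.2 × 2.7 = 61.236 m³.
RT60 = 0.161 × 61.236 / 9.735 = 1.01 s.

1.01 seconds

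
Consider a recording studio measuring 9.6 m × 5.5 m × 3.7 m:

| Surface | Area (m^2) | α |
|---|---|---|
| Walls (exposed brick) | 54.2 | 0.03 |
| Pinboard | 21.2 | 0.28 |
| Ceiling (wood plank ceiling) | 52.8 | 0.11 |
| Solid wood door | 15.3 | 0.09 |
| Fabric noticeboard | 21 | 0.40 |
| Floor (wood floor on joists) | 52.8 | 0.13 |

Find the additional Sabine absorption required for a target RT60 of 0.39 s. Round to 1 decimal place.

A₁ = Σ Sᵢαᵢ = 54.2×0.03 + 21.2×0.28 + 52.8×0.11 + 15.3×0.09 + 21×0.40 + 52.8×0.13 = 30.011 sabins.
For T = 0.39 s, need A₂ = 0.161·V/T = 0.161·195.36/0.39 = 80.649 sabins.
Shortfall: 80.649 − 30.011 = 50.6 sabins.

50.6 sabins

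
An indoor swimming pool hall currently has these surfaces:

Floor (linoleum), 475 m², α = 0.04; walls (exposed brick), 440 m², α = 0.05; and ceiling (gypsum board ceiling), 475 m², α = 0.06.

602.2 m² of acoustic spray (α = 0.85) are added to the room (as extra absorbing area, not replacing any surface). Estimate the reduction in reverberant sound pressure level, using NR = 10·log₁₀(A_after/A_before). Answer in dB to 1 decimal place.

Summing Sᵢαᵢ: 19.000 + 22.000 + 28.500 → A_before = 69.500 sabins.
Treatment contributes 602.2·0.85 = 511.870 sabins.
A_after = 69.500 + 511.870 = 581.370 sabins.
Reduction = 10 log₁₀(A_after/A_before) = 10 log₁₀(8.3650) = 9.2 dB.

9.2 dB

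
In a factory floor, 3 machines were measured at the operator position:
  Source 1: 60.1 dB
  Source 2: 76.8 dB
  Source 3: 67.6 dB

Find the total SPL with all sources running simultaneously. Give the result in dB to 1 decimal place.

Converting to relative power and adding: 10^(60.1/10) + 10^(76.8/10) + 10^(67.6/10) = 5.464e+07.
Back to dB: 10·log₁₀ Σ = 77.4 dB.

77.4 dB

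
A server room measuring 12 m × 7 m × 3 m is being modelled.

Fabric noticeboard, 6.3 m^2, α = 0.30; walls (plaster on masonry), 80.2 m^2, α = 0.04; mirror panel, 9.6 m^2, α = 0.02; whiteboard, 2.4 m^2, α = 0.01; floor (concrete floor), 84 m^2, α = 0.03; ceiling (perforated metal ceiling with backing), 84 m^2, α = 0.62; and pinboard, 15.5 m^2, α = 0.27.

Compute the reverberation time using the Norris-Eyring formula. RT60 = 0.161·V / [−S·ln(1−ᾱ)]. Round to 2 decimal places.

S = Σ Sᵢ = 282.0 m^2.
Absorption A = 6.3×0.30 + 80.2×0.04 + 9.6×0.02 + 2.4×0.01 + 84×0.03 + 84×0.62 + 15.5×0.27 = 64.099 sabins.
ᾱ = 64.099 / 282.0 = 0.2273.
Eyring denominator: −S ln(1−ᾱ) = 72.718.
V = 12 × 7 × 3 = 252 m³.
RT60 = 0.161 × 252 / 72.718 = 0.56 s.

0.56 s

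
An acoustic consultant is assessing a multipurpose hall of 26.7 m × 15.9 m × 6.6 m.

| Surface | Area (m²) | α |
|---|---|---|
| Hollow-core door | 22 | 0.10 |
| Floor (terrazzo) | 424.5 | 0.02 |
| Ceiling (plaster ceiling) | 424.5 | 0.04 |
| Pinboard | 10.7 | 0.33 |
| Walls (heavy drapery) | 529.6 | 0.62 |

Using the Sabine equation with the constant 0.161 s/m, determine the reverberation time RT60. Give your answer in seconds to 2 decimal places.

A = Σ Sᵢαᵢ = 22*0.10 + 424.5*0.02 + 424.5*0.04 + 10.7*0.33 + 529.6*0.62 = 359.553 sabins.
V = 26.7·15.9·6.6 = 2801.898 m³.
Sabine: RT60 = 0.161 × 2801.898 / 359.553 = 1.25 s.

1.25 seconds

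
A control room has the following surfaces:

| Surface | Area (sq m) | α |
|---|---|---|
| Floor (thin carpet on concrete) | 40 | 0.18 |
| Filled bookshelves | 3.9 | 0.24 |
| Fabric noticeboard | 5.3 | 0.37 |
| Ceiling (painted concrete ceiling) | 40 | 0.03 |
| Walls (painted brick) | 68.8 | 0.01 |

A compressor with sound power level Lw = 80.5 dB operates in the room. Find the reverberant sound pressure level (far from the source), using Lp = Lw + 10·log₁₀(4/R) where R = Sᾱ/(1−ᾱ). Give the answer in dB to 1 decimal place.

A = 11.985 sabins; S = 158.0 sq m.
ᾱ = 0.0759, so room constant R = A/(1−ᾱ) = 12.969 sq m.
Lp = Lw + 10 log₁₀(4/R) = 80.5 -5.11 = 75.4 dB.

75.4 dB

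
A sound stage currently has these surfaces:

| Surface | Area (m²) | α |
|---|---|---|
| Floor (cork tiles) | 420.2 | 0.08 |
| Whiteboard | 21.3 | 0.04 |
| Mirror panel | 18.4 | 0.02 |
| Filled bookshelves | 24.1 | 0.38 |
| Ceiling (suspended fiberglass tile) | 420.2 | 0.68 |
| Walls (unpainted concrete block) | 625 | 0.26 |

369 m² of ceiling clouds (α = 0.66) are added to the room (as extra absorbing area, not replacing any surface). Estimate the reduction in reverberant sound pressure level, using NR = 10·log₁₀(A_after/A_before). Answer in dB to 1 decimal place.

1.7 dB

Equivalent absorption area: A_before = 420.2·0.08 + 21.3·0.04 + 18.4·0.02 + 24.1·0.38 + 420.2·0.68 + 625·0.26 = 492.230 m².
Added absorption = 369 × 0.66 = 243.540 sabins.
A_after = 492.230 + 243.540 = 735.770 sabins.
Reduction = 10 log₁₀(A_after/A_before) = 10 log₁₀(1.4948) = 1.7 dB.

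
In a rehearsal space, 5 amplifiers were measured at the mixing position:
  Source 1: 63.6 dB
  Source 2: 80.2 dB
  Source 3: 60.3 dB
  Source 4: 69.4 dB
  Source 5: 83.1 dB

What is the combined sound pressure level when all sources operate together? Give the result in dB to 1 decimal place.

85.1 dB

Σ 10^(Lᵢ/10) = 3.21e+08.
L_total = 10·log₁₀(3.21e+08) = 85.1 dB.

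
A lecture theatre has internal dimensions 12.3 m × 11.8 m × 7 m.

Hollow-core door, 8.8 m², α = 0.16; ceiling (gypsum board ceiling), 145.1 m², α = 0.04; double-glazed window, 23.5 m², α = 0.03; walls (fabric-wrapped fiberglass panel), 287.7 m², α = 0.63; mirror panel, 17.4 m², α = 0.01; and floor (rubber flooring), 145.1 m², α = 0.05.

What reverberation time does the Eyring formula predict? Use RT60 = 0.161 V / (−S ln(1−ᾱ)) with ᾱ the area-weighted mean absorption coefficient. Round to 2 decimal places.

S = Σ Sᵢ = 627.6 m².
Σ(Sᵢαᵢ) = 8.8×0.16 + 145.1×0.04 + 23.5×0.03 + 287.7×0.63 + 17.4×0.01 + 145.1×0.05 = 196.597.
Mean coefficient ᾱ = A/S = 0.3133.
Eyring denominator: −S ln(1−ᾱ) = 235.888.
V = 12.3 × 11.8 × 7 = 1015.98 m³.
T = 0.161·V/[−S·ln(1−ᾱ)] = 0.161·1015.98/235.888 = 0.69 s.

0.69 s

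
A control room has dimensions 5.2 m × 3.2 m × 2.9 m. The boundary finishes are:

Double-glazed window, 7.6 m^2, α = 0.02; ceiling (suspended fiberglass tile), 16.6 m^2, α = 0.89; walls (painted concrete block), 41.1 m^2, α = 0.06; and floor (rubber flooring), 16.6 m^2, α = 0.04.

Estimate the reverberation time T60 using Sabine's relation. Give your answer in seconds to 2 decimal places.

0.43 s

Equivalent absorption area: A = 7.6*0.02 + 16.6*0.89 + 41.1*0.06 + 16.6*0.04 = 18.056 m^2.
Room volume: 48.256 m³.
Sabine: RT60 = 0.161 × 48.256 / 18.056 = 0.43 s.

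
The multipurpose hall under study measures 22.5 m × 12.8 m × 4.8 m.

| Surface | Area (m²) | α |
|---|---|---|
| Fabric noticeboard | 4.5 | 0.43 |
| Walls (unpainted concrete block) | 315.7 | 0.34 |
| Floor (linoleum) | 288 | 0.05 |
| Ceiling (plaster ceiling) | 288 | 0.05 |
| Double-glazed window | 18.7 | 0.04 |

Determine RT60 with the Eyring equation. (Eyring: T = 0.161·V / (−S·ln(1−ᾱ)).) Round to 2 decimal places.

Total surface area S = 4.5 + 315.7 + 288 + 288 + 18.7 = 914.9 m².
Σ(Sᵢαᵢ) = 4.5×0.43 + 315.7×0.34 + 288×0.05 + 288×0.05 + 18.7×0.04 = 138.821.
Mean coefficient ᾱ = A/S = 0.1517.
Eyring denominator: −S ln(1−ᾱ) = 150.520.
V = 22.5 × 12.8 × 4.8 = 1382.4 m³.
T = 0.161·V/[−S·ln(1−ᾱ)] = 0.161·1382.4/150.520 = 1.48 s.

1.48 s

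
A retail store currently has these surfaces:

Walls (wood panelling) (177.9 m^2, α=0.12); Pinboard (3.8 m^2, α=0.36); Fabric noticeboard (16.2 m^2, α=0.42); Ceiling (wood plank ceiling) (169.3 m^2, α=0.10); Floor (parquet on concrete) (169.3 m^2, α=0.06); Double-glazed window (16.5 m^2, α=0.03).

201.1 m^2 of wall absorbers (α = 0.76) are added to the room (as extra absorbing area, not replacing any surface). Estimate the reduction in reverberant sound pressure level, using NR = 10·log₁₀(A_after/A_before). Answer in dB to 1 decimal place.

5.7 dB

Summing Sᵢαᵢ: 21.348 + 1.368 + 6.804 + 16.930 + 10.158 + 0.495 → A_before = 57.103 sabins.
Added absorption = 201.1 × 0.76 = 152.836 sabins.
New total A_after = 209.939 sabins.
NR = 10·log₁₀(209.939/57.103) = 5.7 dB.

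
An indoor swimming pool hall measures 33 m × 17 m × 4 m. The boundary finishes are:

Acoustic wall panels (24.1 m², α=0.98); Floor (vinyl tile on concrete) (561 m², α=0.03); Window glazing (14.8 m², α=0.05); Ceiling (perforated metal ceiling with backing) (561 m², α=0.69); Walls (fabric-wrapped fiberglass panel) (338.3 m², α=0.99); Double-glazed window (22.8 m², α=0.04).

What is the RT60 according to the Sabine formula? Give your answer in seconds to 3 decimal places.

0.473 s

Total absorption A = 24.1*0.98 + 561*0.03 + 14.8*0.05 + 561*0.69 + 338.3*0.99 + 22.8*0.04
  = 23.618 + 16.830 + 0.740 + 387.090 + 334.917 + 0.912 = 764.107 m² sabins.
Volume V = 33 × 17 × 4 = 2244 m³.
RT60 = 0.161 · V / A = 0.161 × 2244 / 764.107 = 0.473 s.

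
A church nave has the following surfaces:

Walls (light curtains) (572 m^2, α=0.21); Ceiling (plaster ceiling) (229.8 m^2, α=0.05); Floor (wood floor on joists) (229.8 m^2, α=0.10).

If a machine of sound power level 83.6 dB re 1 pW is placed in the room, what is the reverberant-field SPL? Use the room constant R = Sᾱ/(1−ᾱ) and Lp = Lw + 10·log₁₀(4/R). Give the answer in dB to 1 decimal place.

67.0 dB

Σ(Sᵢαᵢ) = 572×0.21 + 229.8×0.05 + 229.8×0.10 = 154.590; total area S = 1031.6 m^2.
ᾱ = 154.590/1031.6 = 0.1499; R = Sᾱ/(1−ᾱ) = 154.590/(1−0.1499) = 181.849 m^2.
Lp = 83.6 + 10·log₁₀(4/181.849) = 83.6 + (-16.58) = 67.0 dB.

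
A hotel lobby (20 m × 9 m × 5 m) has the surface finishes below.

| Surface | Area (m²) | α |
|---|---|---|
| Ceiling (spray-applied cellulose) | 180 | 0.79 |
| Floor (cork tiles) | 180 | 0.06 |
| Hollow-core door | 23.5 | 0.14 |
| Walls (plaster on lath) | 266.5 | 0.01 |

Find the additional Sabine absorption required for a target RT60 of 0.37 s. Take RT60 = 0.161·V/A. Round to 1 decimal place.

Summing Sᵢαᵢ: 142.200 + 10.800 + 3.290 + 2.665 → A₁ = 158.955 sabins.
V = 900 m³. Required absorption A₂ = 0.161 × 900 / 0.37 = 391.622 sabins.
Shortfall: 391.622 − 158.955 = 232.7 sabins.

232.7 sabins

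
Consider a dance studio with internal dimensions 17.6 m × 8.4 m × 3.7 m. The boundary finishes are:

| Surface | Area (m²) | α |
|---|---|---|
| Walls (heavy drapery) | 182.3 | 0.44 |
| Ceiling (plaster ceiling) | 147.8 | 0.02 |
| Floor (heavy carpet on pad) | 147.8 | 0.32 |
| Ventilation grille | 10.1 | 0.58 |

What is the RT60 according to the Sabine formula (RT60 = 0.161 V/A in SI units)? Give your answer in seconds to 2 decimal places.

Total absorption A = 182.3·0.44 + 147.8·0.02 + 147.8·0.32 + 10.1·0.58
  = 80.212 + 2.956 + 47.296 + 5.858 = 136.322 m² sabins.
V = 17.6·8.4·3.7 = 547.008 m³.
T = 0.161 V/A = 0.161·547.008/136.322 = 0.65 s.

0.65 sec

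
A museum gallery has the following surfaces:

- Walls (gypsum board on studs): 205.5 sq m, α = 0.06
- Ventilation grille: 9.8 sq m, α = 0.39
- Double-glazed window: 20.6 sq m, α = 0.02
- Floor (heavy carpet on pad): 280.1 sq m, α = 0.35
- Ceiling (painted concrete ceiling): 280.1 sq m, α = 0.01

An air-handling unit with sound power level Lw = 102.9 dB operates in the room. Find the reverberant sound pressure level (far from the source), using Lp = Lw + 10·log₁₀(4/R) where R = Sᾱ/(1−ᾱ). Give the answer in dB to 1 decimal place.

87.5 dB

A = 117.400 sabins; S = 796.1 sq m.
ᾱ = 117.400/796.1 = 0.1475; R = Sᾱ/(1−ᾱ) = 117.400/(1−0.1475) = 137.713 sq m.
Lp = 102.9 + 10·log₁₀(4/137.713) = 102.9 + (-15.37) = 87.5 dB.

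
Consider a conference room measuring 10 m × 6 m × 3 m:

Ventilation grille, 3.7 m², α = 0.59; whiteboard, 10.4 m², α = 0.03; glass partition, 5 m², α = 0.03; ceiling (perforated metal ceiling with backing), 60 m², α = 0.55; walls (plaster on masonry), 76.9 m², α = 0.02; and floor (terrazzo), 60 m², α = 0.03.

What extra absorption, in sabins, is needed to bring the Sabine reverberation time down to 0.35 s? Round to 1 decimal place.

43.8 sabins

Equivalent absorption area: A₁ = 3.7*0.59 + 10.4*0.03 + 5*0.03 + 60*0.55 + 76.9*0.02 + 60*0.03 = 38.983 m².
For T = 0.35 s, need A₂ = 0.161·V/T = 0.161·180/0.35 = 82.800 sabins.
Shortfall: 82.800 − 38.983 = 43.8 sabins.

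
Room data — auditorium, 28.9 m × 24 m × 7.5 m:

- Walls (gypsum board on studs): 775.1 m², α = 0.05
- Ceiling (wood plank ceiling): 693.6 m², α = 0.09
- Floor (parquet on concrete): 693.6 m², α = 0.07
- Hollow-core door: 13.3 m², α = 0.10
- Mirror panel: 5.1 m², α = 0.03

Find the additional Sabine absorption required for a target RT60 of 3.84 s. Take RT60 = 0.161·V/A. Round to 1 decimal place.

A₁ = Σ Sᵢαᵢ = 775.1×0.05 + 693.6×0.09 + 693.6×0.07 + 13.3×0.10 + 5.1×0.03 = 151.214 sabins.
For T = 3.84 s, need A₂ = 0.161·V/T = 0.161·5202/3.84 = 218.105 sabins.
Additional absorption ΔA = 218.105 − 151.214 = 66.9 sabins.

66.9 sabins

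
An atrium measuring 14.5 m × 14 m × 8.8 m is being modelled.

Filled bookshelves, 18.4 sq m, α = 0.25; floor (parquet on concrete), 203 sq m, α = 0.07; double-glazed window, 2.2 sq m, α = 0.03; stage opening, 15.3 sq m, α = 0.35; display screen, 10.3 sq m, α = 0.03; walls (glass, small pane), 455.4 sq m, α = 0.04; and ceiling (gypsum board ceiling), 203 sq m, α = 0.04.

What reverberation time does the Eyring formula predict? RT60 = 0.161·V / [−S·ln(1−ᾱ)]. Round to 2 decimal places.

5.49 s

Total surface area S = 18.4 + 203 + 2.2 + 15.3 + 10.3 + 455.4 + 203 = 907.6 sq m.
Absorption A = 18.4·0.25 + 203·0.07 + 2.2·0.03 + 15.3·0.35 + 10.3·0.03 + 455.4·0.04 + 203·0.04 = 50.876 sabins.
ᾱ = 50.876 / 907.6 = 0.0561.
Eyring denominator: −S ln(1−ᾱ) = 52.400.
V = 14.5 × 14 × 8.8 = 1786.4 m³.
T = 0.161·V/[−S·ln(1−ᾱ)] = 0.161·1786.4/52.400 = 5.49 s.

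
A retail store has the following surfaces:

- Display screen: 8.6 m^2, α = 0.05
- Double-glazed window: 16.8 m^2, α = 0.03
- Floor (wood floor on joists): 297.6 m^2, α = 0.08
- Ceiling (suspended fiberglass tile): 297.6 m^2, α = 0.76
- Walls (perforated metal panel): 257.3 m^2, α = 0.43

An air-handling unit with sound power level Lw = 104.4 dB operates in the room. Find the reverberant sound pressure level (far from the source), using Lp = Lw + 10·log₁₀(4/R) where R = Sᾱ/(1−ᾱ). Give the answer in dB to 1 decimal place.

Σ(Sᵢαᵢ) = 8.6×0.05 + 16.8×0.03 + 297.6×0.08 + 297.6×0.76 + 257.3×0.43 = 361.557; total area S = 877.9 m^2.
ᾱ = 361.557/877.9 = 0.4118; R = Sᾱ/(1−ᾱ) = 361.557/(1−0.4118) = 614.684 m^2.
Lp = Lw + 10 log₁₀(4/R) = 104.4 -21.87 = 82.5 dB.

82.5 dB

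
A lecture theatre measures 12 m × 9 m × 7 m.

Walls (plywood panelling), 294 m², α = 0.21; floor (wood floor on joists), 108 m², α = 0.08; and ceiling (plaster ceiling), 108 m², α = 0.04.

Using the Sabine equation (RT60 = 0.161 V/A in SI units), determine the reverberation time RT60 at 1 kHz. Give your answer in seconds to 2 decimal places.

1.63 sec

Total absorption A = 294*0.21 + 108*0.08 + 108*0.04
  = 61.740 + 8.640 + 4.320 = 74.700 m² sabins.
Volume V = 12 × 9 × 7 = 756 m³.
RT60 = 0.161 · V / A = 0.161 × 756 / 74.700 = 1.63 s.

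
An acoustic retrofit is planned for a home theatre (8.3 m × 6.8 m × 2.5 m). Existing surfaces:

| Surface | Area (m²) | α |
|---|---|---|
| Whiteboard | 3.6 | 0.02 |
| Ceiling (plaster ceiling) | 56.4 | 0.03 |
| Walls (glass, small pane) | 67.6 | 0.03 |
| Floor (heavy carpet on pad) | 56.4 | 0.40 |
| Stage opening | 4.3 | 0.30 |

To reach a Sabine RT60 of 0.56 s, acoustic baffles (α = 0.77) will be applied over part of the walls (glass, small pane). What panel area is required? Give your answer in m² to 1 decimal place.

Total absorption A₁ = 3.6·0.02 + 56.4·0.03 + 67.6·0.03 + 56.4·0.40 + 4.3·0.30
  = 0.072 + 1.692 + 2.028 + 22.560 + 1.290 = 27.642 m² sabins.
Required A₂ = 0.161·141.1/0.56 = 40.566 sabins.
Absorption to add: 40.566 − 27.642 = 12.924 sabins.
Each m² of panel replacing the walls (glass, small pane) adds (0.77 − 0.03) = 0.74 sabins.
Panel area = 12.924 / 0.74 = 17.5 m².

17.5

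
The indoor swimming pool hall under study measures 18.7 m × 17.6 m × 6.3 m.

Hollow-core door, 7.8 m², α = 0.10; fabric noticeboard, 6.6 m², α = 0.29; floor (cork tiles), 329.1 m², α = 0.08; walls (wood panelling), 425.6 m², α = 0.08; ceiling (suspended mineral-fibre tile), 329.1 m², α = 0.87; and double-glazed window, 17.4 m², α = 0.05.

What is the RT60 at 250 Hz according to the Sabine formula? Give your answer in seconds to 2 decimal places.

Summing Sᵢαᵢ: 0.780 + 1.914 + 26.328 + 34.048 + 286.317 + 0.870 → A = 350.257 sabins.
Room volume: 2073.456 m³.
T = 0.161 V/A = 0.161·2073.456/350.257 = 0.95 s.

0.95 seconds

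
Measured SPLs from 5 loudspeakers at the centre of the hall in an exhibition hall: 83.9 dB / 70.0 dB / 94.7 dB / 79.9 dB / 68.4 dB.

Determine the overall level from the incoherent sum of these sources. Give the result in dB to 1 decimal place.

95.2 dB

Σ 10^(Lᵢ/10) = 3.311e+09.
L_total = 10·log₁₀(3.311e+09) = 95.2 dB.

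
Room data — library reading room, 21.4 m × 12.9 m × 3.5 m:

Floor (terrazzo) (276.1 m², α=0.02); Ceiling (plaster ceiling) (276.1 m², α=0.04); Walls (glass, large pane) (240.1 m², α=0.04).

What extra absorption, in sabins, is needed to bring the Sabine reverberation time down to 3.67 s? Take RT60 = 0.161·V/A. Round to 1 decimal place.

A₁ = Σ Sᵢαᵢ = 276.1·0.02 + 276.1·0.04 + 240.1·0.04 = 26.170 sabins.
For T = 3.67 s, need A₂ = 0.161·V/T = 0.161·966.21/3.67 = 42.387 sabins.
Additional absorption ΔA = 42.387 − 26.170 = 16.2 sabins.

16.2 sabins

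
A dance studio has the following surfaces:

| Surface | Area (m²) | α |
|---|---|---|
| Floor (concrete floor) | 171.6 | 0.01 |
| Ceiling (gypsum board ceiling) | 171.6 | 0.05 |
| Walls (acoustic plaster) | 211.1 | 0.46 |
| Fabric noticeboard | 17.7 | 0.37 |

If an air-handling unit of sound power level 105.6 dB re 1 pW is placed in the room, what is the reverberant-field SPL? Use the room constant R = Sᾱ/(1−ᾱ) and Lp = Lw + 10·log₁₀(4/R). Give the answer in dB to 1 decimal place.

90.1 dB

Σ(Sᵢαᵢ) = 171.6×0.01 + 171.6×0.05 + 211.1×0.46 + 17.7×0.37 = 113.951; total area S = 572.0 m².
ᾱ = 113.951/572.0 = 0.1992; R = Sᾱ/(1−ᾱ) = 113.951/(1−0.1992) = 142.296 m².
Lp = 105.6 + 10·log₁₀(4/142.296) = 105.6 + (-15.51) = 90.1 dB.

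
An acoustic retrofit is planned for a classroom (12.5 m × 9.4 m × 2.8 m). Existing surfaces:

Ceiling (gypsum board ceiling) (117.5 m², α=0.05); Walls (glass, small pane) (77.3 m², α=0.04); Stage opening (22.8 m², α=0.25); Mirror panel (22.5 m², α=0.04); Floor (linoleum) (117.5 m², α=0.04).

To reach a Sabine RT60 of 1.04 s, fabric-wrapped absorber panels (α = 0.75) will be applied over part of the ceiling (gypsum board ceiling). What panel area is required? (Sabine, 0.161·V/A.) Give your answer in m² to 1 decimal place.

43.8

Summing Sᵢαᵢ: 5.875 + 3.092 + 5.700 + 0.900 + 4.700 → A₁ = 20.267 sabins.
V = 329 m³. Target absorption A₂ = 0.161 × 329 / 1.04 = 50.932 sabins.
Absorption to add: 50.932 − 20.267 = 30.665 sabins.
Each m² of panel replacing the ceiling (gypsum board ceiling) adds (0.75 − 0.05) = 0.70 sabins.
Area = ΔA/Δα = 30.665/0.70 = 43.8 m².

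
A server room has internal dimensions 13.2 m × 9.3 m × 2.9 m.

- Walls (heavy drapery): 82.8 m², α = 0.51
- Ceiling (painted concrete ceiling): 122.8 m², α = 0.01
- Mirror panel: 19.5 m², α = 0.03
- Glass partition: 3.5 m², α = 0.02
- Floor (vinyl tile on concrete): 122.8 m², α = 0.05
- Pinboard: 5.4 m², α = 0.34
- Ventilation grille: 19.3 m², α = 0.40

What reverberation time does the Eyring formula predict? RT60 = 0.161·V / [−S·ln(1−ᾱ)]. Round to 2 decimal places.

0.88 s

S = Σ Sᵢ = 376.1 m².
Absorption A = 82.8·0.51 + 122.8·0.01 + 19.5·0.03 + 3.5·0.02 + 122.8·0.05 + 5.4·0.34 + 19.3·0.40 = 59.807 sabins.
Mean coefficient ᾱ = A/S = 0.1590.
Eyring denominator: −S ln(1−ᾱ) = 65.127.
V = 13.2 × 9.3 × 2.9 = 356.004 m³.
RT60 = 0.161 × 356.004 / 65.127 = 0.88 s.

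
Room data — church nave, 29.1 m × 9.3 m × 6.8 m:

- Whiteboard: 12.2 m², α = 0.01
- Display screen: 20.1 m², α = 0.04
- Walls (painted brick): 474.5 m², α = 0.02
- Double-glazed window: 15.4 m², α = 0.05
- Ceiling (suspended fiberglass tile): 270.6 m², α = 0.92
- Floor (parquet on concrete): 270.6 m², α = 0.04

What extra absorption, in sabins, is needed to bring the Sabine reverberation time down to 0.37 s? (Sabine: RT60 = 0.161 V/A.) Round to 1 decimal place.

529.8 sabins

Total absorption A₁ = 12.2×0.01 + 20.1×0.04 + 474.5×0.02 + 15.4×0.05 + 270.6×0.92 + 270.6×0.04
  = 0.122 + 0.804 + 9.490 + 0.770 + 248.952 + 10.824 = 270.962 m² sabins.
For T = 0.37 s, need A₂ = 0.161·V/T = 0.161·1840.284/0.37 = 800.772 sabins.
ΔA = A₂ − A₁ = 800.772 − 270.962 = 529.8 sabins.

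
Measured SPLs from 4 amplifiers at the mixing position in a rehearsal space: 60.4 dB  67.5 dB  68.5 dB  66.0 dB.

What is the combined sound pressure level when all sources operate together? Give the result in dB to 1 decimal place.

72.5 dB

Σ 10^(Lᵢ/10) = 1.778e+07.
Back to dB: 10·log₁₀ Σ = 72.5 dB.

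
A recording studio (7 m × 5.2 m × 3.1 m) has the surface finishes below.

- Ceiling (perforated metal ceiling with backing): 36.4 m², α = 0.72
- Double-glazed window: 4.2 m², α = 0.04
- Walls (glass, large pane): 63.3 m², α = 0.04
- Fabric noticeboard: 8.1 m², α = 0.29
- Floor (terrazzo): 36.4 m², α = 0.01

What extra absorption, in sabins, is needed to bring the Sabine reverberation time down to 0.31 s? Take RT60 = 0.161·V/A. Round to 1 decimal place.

27.0 sabins

Equivalent absorption area: A₁ = 36.4·0.72 + 4.2·0.04 + 63.3·0.04 + 8.1·0.29 + 36.4·0.01 = 31.621 m².
Target A₂ = 0.161·112.84/0.31 = 58.604 sabins (V = 112.84 m³).
ΔA = A₂ − A₁ = 58.604 − 31.621 = 27.0 sabins.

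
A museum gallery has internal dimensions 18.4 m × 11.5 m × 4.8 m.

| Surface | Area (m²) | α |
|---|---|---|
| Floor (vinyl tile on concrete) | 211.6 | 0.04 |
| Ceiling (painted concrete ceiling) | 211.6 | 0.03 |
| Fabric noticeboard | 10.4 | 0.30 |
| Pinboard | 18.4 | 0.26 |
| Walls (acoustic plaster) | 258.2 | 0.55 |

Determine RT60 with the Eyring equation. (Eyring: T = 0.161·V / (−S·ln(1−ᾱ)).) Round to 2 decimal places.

0.87 s

Total surface area S = 211.6 + 211.6 + 10.4 + 18.4 + 258.2 = 710.2 m².
Absorption A = 211.6×0.04 + 211.6×0.03 + 10.4×0.30 + 18.4×0.26 + 258.2×0.55 = 164.726 sabins.
Mean coefficient ᾱ = A/S = 0.2319.
−S·ln(1−ᾱ) = −710.2 × ln(1 − 0.2319) = 187.376.
V = 18.4 × 11.5 × 4.8 = 1015.68 m³.
T = 0.161·V/[−S·ln(1−ᾱ)] = 0.161·1015.68/187.376 = 0.87 s.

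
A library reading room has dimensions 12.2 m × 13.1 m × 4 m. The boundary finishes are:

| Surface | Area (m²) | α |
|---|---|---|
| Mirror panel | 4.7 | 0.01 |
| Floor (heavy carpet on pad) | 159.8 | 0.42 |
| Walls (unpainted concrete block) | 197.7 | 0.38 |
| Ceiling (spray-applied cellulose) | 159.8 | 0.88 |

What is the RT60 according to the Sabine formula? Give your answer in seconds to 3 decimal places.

0.364 s

Summing Sᵢαᵢ: 0.047 + 67.116 + 75.126 + 140.624 → A = 282.913 sabins.
Room volume: 639.28 m³.
Sabine: RT60 = 0.161 × 639.28 / 282.913 = 0.364 s.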